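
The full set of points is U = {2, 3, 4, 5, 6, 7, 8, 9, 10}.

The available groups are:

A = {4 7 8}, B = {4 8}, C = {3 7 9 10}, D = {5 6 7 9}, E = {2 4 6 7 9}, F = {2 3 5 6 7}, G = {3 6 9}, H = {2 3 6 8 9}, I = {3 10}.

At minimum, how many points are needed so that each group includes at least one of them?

3

The 3 points {4, 6, 10} hit every group.
The groups B, D, I are pairwise disjoint, so any hitting set needs a separate point for each — at least 3. Hence 3 is optimal.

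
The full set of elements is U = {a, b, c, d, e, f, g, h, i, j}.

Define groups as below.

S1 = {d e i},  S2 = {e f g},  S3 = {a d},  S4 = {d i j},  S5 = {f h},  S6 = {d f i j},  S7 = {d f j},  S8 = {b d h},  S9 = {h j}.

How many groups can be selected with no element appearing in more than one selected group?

S2, S3, S9 are pairwise disjoint (S2={e,f,g}; S3={a,d}; S9={h,j}).
Every remaining group overlaps one of these, and no 4 of the listed groups are pairwise disjoint, so 3 is the maximum.

3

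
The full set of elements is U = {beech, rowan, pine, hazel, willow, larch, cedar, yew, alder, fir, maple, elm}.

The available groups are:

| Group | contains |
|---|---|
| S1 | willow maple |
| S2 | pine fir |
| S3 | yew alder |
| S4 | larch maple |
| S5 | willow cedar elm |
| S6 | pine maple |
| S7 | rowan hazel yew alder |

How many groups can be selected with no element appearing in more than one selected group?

S2, S3, S4, S5 are pairwise disjoint (S2={pine,fir}; S3={yew,alder}; S4={larch,maple}; S5={willow,cedar,elm}).
Every remaining group overlaps one of these, and no 5 of the listed groups are pairwise disjoint, so 4 is the maximum.

4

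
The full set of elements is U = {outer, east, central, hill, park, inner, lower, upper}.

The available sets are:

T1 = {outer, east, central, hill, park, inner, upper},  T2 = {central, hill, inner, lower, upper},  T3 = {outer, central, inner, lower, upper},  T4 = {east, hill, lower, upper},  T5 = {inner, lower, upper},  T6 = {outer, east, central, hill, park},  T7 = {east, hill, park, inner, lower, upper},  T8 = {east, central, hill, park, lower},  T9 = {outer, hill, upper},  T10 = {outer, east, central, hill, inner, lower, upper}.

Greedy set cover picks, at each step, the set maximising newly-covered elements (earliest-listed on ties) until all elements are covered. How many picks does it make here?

Greedy: pick T1 (covers 7 new) → pick T2 (covers 1 new). Total picks: 2.

2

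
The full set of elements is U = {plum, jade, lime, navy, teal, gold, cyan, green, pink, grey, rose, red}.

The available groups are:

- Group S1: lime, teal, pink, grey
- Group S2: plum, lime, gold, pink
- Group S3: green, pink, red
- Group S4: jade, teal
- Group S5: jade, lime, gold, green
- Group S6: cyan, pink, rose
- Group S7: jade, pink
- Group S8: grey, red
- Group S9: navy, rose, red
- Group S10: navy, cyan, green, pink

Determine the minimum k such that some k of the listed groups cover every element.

Take {S1, S2, S4, S9, S10}. Their union is {plum, jade, lime, navy, teal, gold, cyan, green, pink, grey, rose, red}, which is all 12 elements.
No 4 of the 10 groups cover everything (all 210 combinations miss at least one element), so 5 is optimal.

5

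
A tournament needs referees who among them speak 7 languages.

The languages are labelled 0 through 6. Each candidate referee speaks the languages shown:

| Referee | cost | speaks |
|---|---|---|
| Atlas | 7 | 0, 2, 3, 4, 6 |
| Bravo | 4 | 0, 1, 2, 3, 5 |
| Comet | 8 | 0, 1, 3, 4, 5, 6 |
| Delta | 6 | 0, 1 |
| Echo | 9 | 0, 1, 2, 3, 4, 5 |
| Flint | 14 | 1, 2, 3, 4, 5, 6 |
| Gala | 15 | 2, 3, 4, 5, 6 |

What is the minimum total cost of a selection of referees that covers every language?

11

Atlas, Bravo together cover every language (Atlas ∪ Bravo = {0, 1, 2, 3, 4, 5, 6}); total cost 7 + 4 = 11.
No covering selection has total cost below 11.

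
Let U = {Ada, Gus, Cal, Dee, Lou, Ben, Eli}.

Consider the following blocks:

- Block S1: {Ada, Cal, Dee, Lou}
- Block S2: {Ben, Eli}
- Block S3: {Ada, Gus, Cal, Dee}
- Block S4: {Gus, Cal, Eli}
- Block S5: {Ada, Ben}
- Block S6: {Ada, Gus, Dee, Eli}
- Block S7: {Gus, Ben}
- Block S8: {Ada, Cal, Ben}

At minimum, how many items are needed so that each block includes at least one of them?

3

Take H = {Ada, Gus, Eli}. Each listed block contains at least one of these, so H is a hitting set of size 3.
No choice of 2 items meets every block, so 3 is the minimum.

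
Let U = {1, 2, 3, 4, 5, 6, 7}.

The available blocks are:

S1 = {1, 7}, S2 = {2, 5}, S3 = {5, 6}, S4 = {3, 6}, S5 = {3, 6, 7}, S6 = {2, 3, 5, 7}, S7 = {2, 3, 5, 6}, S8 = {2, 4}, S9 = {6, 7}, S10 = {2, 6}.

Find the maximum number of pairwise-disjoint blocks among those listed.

3

S1, S2, S4 are pairwise disjoint (S1={1,7}; S2={2,5}; S4={3,6}).
Every remaining block overlaps one of these, and no 4 of the listed blocks are pairwise disjoint, so 3 is the maximum.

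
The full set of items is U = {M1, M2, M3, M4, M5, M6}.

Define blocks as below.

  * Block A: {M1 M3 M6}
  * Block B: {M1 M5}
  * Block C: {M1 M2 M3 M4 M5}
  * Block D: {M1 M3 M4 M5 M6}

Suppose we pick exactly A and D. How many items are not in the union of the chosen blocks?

1

Union of A, D = {M1, M3, M4, M5, M6}.
Not covered: M2 — 1 item.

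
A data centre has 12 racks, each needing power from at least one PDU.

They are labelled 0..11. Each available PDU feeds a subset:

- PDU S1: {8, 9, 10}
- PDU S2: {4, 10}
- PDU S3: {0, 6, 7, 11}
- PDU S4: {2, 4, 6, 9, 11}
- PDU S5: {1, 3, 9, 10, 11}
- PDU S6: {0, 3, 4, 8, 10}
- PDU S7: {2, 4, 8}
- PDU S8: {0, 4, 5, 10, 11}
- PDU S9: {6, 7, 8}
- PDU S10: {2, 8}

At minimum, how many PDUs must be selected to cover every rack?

4

S3 and S5 and S8 and S10 together: S3 ∪ S5 ∪ S8 ∪ S10 = {0, 1, 2, 3, 4, 5, 6, 7, 8, 9, 10, 11} — every rack is covered.
Only S5 contains 1, so S5 is forced; the remaining 7 racks need at least 3 more PDUs (each remaining PDU adds at most 3) — so at least 4 PDUs are needed, and 4 is optimal.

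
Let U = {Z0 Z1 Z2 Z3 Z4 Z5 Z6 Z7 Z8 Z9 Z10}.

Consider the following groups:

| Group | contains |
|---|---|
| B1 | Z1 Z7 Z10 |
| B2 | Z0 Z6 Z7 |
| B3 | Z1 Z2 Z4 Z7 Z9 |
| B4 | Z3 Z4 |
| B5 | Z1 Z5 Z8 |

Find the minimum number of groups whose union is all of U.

5

Take {B1, B2, B3, B4, B5}. Their union is {Z0, Z1, Z2, Z3, Z4, Z5, Z6, Z7, Z8, Z9, Z10}, which is all 11 items.
No 4 of the 5 groups cover everything (all 5 combinations miss at least one item), so 5 is optimal.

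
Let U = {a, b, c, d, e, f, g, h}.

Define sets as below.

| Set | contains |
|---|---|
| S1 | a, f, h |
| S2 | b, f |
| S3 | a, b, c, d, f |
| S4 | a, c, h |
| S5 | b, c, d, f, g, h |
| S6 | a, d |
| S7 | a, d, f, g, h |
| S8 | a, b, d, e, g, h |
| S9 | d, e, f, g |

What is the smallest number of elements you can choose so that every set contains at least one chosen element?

2

T = {a, f} meets every set (each contains at least one member of T), and |T| = 2.
The sets S4, S9 are pairwise disjoint, so any hitting set needs a separate element for each — at least 2. Hence 2 is optimal.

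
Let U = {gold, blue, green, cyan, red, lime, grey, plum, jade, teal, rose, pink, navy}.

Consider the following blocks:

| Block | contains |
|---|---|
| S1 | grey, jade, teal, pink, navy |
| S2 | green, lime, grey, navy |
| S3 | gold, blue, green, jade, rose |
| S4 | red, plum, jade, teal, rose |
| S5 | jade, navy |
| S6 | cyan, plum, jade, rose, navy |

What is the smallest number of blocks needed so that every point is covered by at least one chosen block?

5

S1 and S2 and S3 and S4 and S6 together: S1 ∪ S2 ∪ S3 ∪ S4 ∪ S6 = {gold, blue, green, cyan, red, lime, grey, plum, jade, teal, rose, pink, navy} — every point is covered.
No 4 of the 6 blocks cover everything (all 15 combinations miss at least one point), so 5 is optimal.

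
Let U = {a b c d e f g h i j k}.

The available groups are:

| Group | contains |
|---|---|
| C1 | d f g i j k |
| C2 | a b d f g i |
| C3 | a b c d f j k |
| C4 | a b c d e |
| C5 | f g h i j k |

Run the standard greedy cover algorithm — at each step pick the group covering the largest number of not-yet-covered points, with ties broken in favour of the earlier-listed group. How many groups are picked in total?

Greedy: pick C3 (covers 7 new) → pick C5 (covers 3 new) → pick C4 (covers 1 new). Total picks: 3.
(The true minimum cover uses only 2 groups, so greedy is not optimal here.)

3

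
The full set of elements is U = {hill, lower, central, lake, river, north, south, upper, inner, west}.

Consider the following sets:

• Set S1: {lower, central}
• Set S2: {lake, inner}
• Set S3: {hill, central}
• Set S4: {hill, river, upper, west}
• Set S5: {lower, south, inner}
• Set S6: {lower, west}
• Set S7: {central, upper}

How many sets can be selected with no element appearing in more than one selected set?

S2, S3, S6 are pairwise disjoint (S2={lake,inner}; S3={hill,central}; S6={lower,west}).
Every remaining set overlaps one of these, and no 4 of the listed sets are pairwise disjoint, so 3 is the maximum.

3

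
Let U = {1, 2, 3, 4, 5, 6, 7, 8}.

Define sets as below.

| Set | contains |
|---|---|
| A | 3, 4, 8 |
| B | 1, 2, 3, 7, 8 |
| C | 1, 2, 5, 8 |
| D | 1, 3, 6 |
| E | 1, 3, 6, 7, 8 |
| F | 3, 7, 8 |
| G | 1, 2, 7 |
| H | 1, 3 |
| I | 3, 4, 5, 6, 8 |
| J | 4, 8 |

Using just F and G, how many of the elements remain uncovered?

Union of F, G = {1, 2, 3, 7, 8}.
Not covered: 4, 5, 6 — 3 elements.

3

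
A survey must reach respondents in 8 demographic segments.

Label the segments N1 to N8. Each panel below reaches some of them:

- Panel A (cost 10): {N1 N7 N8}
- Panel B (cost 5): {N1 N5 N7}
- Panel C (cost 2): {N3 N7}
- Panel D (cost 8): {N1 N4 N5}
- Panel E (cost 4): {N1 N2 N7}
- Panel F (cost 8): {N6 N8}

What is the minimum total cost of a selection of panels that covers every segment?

C, D, E, F together cover every segment (C ∪ D ∪ E ∪ F = {N1, N2, N3, N4, N5, N6, N7, N8}); total cost 2 + 8 + 4 + 8 = 22.
No covering selection has total cost below 22.

22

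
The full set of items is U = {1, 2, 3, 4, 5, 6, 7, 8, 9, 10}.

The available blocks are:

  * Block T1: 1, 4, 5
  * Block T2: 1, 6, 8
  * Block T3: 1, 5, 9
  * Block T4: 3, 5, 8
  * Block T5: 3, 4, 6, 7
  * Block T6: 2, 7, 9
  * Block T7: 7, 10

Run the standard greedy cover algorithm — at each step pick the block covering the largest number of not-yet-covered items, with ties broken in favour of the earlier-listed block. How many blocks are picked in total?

Greedy: pick T5 (covers 4 new) → pick T3 (covers 3 new) → pick T2 (covers 1 new) → pick T6 (covers 1 new) → pick T7 (covers 1 new). Total picks: 5.

5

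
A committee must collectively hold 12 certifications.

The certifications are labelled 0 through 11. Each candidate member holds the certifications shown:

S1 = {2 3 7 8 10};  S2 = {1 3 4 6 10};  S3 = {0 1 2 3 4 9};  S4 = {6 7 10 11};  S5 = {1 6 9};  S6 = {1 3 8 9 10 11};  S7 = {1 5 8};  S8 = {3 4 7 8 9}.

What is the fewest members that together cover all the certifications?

S3 and S4 and S7 together: S3 ∪ S4 ∪ S7 = {0, 1, 2, 3, 4, 5, 6, 7, 8, 9, 10, 11} — every certification is covered.
Only S3 contains 0, so S3 is forced; the remaining 6 certifications need at least 2 more members (each remaining member adds at most 4) — so at least 3 members are needed, and 3 is optimal.

3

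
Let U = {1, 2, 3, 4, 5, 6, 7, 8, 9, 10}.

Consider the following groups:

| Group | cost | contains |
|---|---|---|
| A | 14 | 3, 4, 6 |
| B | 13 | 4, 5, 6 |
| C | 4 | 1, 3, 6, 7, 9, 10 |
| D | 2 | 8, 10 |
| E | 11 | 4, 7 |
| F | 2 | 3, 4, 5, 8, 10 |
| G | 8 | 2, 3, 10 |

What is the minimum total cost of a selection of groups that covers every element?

C, F, G together cover every element (C ∪ F ∪ G = {1, 2, 3, 4, 5, 6, 7, 8, 9, 10}); total cost 4 + 2 + 8 = 14.
No covering selection has total cost below 14.

14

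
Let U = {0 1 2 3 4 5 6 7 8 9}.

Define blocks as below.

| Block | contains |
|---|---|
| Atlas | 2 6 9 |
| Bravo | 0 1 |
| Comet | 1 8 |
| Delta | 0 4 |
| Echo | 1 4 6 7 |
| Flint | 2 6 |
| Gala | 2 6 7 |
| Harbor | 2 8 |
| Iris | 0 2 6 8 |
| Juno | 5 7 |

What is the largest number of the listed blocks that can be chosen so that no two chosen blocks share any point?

Atlas, Comet, Delta, Juno are pairwise disjoint (Atlas={2,6,9}; Comet={1,8}; Delta={0,4}; Juno={5,7}).
Every remaining block overlaps one of these, and no 5 of the listed blocks are pairwise disjoint, so 4 is the maximum.

4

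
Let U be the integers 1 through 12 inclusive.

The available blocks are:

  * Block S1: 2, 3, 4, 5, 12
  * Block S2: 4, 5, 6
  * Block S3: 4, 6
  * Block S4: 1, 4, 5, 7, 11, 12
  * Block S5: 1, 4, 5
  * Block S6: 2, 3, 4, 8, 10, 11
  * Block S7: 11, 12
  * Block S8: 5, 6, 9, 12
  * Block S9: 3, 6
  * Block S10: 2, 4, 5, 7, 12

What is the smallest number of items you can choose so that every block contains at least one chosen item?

3

Take H = {3, 4, 12}. Each listed block contains at least one of these, so H is a hitting set of size 3.
The blocks S5, S7, S9 are pairwise disjoint, so any hitting set needs a separate item for each — at least 3. Hence 3 is optimal.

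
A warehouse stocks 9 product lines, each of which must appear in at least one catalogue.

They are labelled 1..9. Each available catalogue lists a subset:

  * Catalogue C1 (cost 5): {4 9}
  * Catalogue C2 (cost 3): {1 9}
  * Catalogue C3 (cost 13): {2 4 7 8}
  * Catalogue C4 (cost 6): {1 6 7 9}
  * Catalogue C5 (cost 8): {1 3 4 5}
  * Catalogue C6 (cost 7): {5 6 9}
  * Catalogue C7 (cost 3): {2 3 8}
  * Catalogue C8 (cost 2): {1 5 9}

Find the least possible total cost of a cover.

16

C1, C4, C7, C8 together cover every product (C1 ∪ C4 ∪ C7 ∪ C8 = {1, 2, 3, 4, 5, 6, 7, 8, 9}); total cost 5 + 6 + 3 + 2 = 16.
No covering selection has total cost below 16.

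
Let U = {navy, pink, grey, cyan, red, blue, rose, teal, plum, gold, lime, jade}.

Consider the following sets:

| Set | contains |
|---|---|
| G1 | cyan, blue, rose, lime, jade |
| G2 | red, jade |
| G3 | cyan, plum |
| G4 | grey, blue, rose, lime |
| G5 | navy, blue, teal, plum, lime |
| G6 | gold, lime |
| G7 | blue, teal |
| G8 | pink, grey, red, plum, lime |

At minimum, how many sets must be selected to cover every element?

G1, G5, G6, and G8 cover everything between them: the union {navy, pink, grey, cyan, red, blue, rose, teal, plum, gold, lime, jade} is all of U.
Only G5 contains navy, so G5 is forced; the remaining 7 elements need at least 3 more sets (each remaining set adds at most 3) — so at least 4 sets are needed, and 4 is optimal.

4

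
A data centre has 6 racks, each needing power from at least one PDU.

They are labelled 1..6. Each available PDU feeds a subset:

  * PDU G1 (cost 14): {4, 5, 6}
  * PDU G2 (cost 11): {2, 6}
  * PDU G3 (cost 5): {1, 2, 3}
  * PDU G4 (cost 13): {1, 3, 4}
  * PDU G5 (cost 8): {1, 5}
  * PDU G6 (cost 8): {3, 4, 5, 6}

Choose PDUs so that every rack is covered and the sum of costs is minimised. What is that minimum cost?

G3, G6 together cover every rack (G3 ∪ G6 = {1, 2, 3, 4, 5, 6}); total cost 5 + 8 = 13.
No covering selection has total cost below 13.

13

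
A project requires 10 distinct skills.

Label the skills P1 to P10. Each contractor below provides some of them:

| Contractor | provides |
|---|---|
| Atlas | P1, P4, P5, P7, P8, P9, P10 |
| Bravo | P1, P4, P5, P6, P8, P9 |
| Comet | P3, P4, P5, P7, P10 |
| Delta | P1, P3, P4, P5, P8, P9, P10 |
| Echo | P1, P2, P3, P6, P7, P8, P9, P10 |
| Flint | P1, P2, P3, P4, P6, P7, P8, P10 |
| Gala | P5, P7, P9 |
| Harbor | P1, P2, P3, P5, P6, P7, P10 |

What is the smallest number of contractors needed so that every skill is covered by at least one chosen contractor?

Take {Delta, Echo}. Their union is {P1, P2, P3, P4, P5, P6, P7, P8, P9, P10}, which is all 10 skills.
No single contractor has all 10 skills (the largest, Echo, has 8), so 2 is optimal.

2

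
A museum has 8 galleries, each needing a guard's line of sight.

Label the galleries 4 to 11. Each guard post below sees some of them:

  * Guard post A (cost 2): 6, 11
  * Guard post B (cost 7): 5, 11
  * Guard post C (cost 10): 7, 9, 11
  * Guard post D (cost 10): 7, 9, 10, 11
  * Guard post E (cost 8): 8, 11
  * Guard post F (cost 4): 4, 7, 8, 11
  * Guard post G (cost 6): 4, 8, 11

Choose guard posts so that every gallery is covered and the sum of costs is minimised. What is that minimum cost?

A, B, D, F together cover every gallery (A ∪ B ∪ D ∪ F = {4, 5, 6, 7, 8, 9, 10, 11}); total cost 2 + 7 + 10 + 4 = 23.
No covering selection has total cost below 23.

23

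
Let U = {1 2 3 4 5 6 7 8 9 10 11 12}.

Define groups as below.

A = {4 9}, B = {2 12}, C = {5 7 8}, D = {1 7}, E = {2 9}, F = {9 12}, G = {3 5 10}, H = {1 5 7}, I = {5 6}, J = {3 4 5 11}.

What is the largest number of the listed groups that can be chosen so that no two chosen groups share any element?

A, B, D, G are pairwise disjoint (A={4,9}; B={2,12}; D={1,7}; G={3,5,10}).
Every remaining group overlaps one of these, and no 5 of the listed groups are pairwise disjoint, so 4 is the maximum.

4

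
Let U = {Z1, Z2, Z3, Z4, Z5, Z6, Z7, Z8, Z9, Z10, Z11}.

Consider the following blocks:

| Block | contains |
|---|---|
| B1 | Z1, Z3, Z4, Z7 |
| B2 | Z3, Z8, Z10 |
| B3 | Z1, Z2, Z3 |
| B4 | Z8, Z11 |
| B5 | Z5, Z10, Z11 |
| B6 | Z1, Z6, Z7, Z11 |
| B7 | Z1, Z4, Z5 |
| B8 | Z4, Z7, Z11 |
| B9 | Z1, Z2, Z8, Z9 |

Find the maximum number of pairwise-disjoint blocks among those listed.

2

B8, B9 are pairwise disjoint (B8={Z4,Z7,Z11}; B9={Z1,Z2,Z8,Z9}).
Every remaining block overlaps one of these, and no 3 of the listed blocks are pairwise disjoint, so 2 is the maximum.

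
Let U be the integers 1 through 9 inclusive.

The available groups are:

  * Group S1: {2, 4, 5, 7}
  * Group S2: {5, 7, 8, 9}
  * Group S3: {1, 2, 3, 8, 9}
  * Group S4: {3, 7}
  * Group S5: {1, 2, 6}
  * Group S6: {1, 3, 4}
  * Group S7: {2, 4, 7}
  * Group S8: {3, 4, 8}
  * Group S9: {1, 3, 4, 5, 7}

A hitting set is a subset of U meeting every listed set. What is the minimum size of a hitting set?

H = {1, 7, 8} meets every group (each contains at least one member of H), and |H| = 3.
No choice of 2 elements meets every group, so 3 is the minimum.

3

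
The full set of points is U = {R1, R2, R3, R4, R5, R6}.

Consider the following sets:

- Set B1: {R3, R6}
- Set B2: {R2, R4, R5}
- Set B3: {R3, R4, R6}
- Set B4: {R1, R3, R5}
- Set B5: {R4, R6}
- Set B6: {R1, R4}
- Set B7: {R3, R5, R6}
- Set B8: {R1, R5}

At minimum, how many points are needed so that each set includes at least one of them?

Take H = {R4, R5, R6}. Each listed set contains at least one of these, so H is a hitting set of size 3.
No choice of 2 points meets every set, so 3 is the minimum.

3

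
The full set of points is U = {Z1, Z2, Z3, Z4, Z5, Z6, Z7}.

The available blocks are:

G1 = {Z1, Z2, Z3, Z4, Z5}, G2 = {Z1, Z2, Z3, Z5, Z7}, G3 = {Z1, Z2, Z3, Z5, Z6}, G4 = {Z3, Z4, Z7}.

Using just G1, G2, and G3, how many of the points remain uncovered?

0

Union of G1, G2, G3 = {Z1, Z2, Z3, Z4, Z5, Z6, Z7} — that's every point, so 0 are uncovered.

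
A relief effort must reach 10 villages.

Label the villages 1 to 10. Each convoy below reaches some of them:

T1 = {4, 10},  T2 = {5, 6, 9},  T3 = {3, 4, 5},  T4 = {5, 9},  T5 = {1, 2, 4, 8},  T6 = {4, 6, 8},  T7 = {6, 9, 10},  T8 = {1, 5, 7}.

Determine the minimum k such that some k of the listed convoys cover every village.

T3 and T5 and T7 and T8 together: T3 ∪ T5 ∪ T7 ∪ T8 = {1, 2, 3, 4, 5, 6, 7, 8, 9, 10} — every village is covered.
Only T3 contains 3, so T3 is forced; the remaining 7 villages need at least 3 more convoys (each remaining convoy adds at most 3) — so at least 4 convoys are needed, and 4 is optimal.

4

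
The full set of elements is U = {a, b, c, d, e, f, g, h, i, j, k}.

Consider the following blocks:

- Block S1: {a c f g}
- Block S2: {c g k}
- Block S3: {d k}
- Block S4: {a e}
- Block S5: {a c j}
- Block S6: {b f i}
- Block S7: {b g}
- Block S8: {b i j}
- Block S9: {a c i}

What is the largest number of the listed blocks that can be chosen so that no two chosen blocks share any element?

S3, S5, S6 are pairwise disjoint (S3={d,k}; S5={a,c,j}; S6={b,f,i}).
Every remaining block overlaps one of these, and no 4 of the listed blocks are pairwise disjoint, so 3 is the maximum.

3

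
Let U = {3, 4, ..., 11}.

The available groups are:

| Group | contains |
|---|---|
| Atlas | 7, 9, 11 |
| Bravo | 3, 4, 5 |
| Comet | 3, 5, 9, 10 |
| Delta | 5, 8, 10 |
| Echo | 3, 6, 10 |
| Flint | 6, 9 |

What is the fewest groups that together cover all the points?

4

Atlas and Bravo and Delta and Echo together: Atlas ∪ Bravo ∪ Delta ∪ Echo = {3, 4, 5, 6, 7, 8, 9, 10, 11} — every point is covered.
No 3 of the 6 groups cover everything (all 20 combinations miss at least one point), so 4 is optimal.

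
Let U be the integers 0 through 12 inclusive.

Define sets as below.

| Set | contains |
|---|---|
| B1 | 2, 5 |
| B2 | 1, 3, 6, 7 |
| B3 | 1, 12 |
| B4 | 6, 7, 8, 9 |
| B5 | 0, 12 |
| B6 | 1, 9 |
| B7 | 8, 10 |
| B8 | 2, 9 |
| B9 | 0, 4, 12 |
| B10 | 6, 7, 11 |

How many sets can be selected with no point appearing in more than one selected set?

B1, B5, B6, B7, B10 are pairwise disjoint (B1={2,5}; B5={0,12}; B6={1,9}; B7={8,10}; B10={6,7,11}).
Every remaining set overlaps one of these, and no 6 of the listed sets are pairwise disjoint, so 5 is the maximum.

5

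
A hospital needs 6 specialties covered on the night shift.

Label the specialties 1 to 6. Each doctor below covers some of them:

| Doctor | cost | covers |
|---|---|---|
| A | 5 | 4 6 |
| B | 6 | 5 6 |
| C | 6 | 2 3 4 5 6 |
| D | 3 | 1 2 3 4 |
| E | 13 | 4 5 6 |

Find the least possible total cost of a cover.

C, D together cover every specialty (C ∪ D = {1, 2, 3, 4, 5, 6}); total cost 6 + 3 = 9.
No covering selection has total cost below 9.

9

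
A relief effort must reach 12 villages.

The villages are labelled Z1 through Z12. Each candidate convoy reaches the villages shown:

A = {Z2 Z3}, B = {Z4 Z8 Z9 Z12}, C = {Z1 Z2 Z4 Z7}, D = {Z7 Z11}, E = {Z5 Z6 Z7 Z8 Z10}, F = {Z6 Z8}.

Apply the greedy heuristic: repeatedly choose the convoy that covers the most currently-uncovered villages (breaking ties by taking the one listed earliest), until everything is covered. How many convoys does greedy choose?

5

Greedy: pick E (covers 5 new) → pick B (covers 3 new) → pick A (covers 2 new) → pick C (covers 1 new) → pick D (covers 1 new). Total picks: 5.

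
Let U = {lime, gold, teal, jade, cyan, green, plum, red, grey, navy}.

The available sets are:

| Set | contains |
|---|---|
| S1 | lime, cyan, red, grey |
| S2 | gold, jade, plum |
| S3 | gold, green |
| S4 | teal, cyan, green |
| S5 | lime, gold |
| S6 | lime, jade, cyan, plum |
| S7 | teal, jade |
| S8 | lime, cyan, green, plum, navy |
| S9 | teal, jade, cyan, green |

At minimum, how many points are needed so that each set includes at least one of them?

3

Take H = {gold, teal, cyan}. Each listed set contains at least one of these, so H is a hitting set of size 3.
The sets S1, S3, S7 are pairwise disjoint, so any hitting set needs a separate point for each — at least 3. Hence 3 is optimal.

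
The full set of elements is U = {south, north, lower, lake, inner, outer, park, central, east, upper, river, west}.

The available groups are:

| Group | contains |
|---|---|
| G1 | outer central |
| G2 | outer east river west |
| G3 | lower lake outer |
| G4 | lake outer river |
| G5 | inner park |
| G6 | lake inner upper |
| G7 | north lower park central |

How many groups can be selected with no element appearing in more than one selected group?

G2, G6, G7 are pairwise disjoint (G2={outer,east,river,west}; G6={lake,inner,upper}; G7={north,lower,park,central}).
Every remaining group overlaps one of these, and no 4 of the listed groups are pairwise disjoint, so 3 is the maximum.

3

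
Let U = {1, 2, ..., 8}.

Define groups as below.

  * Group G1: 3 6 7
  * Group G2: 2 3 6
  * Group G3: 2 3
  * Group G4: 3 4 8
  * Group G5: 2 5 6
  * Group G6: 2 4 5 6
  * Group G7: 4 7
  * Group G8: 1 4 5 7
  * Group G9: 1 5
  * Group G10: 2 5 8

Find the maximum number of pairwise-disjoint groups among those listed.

3

G2, G7, G9 are pairwise disjoint (G2={2,3,6}; G7={4,7}; G9={1,5}).
Every remaining group overlaps one of these, and no 4 of the listed groups are pairwise disjoint, so 3 is the maximum.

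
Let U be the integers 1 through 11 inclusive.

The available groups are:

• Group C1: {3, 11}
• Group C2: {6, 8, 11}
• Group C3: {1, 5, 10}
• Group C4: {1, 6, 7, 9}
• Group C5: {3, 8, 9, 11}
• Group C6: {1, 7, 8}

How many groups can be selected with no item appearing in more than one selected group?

2

C3, C5 are pairwise disjoint (C3={1,5,10}; C5={3,8,9,11}).
Every remaining group overlaps one of these, and no 3 of the listed groups are pairwise disjoint, so 2 is the maximum.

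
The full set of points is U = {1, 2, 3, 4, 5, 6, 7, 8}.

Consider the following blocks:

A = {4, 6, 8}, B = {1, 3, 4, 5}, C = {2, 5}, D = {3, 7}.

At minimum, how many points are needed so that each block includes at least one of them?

H = {2, 3, 6} meets every block (each contains at least one member of H), and |H| = 3.
The blocks A, C, D are pairwise disjoint, so any hitting set needs a separate point for each — at least 3. Hence 3 is optimal.

3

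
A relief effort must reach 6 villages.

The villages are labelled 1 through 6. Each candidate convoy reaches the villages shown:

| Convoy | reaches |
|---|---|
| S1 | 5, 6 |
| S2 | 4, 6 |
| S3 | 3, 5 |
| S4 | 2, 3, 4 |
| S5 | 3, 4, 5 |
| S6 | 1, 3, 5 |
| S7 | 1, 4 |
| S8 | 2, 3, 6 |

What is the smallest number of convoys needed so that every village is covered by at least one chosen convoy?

S2 and S4 and S6 together: S2 ∪ S4 ∪ S6 = {1, 2, 3, 4, 5, 6} — every village is covered.
No 2 of the 8 convoys cover everything (all 28 combinations miss at least one village), so 3 is optimal.

3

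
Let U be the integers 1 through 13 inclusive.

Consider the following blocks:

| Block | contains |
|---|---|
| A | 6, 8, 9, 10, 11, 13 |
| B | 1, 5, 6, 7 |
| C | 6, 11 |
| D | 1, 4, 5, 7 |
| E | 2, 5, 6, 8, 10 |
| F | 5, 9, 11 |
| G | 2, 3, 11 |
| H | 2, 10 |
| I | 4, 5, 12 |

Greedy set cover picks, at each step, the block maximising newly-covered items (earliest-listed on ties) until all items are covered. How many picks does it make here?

4

Greedy: pick A (covers 6 new) → pick D (covers 4 new) → pick G (covers 2 new) → pick I (covers 1 new). Total picks: 4.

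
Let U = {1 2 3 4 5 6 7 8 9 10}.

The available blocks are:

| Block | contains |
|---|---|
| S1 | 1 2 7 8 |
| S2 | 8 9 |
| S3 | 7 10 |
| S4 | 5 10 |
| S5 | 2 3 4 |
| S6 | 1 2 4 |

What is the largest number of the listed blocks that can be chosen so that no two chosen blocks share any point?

3

S2, S4, S6 are pairwise disjoint (S2={8,9}; S4={5,10}; S6={1,2,4}).
Every remaining block overlaps one of these, and no 4 of the listed blocks are pairwise disjoint, so 3 is the maximum.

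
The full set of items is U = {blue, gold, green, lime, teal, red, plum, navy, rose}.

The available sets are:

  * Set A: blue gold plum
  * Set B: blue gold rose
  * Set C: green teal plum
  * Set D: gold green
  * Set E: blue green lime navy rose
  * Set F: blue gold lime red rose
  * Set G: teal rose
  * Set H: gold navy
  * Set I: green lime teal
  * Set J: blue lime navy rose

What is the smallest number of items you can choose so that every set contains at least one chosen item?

3

The 3 items {blue, gold, teal} hit every set.
No choice of 2 items meets every set, so 3 is the minimum.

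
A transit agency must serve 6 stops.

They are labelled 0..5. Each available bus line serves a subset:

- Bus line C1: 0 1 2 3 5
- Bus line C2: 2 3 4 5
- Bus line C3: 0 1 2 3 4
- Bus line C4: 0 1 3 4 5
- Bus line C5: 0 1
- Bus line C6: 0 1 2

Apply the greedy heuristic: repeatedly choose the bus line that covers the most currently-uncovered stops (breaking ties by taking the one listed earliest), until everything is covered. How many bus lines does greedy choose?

Greedy: pick C1 (covers 5 new) → pick C2 (covers 1 new). Total picks: 2.

2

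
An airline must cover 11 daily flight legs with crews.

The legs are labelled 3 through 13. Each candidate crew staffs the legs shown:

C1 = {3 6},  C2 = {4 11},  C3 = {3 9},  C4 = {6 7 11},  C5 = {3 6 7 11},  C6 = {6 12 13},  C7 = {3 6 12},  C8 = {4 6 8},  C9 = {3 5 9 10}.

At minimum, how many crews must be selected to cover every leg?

C4 and C6 and C8 and C9 together: C4 ∪ C6 ∪ C8 ∪ C9 = {3, 4, 5, 6, 7, 8, 9, 10, 11, 12, 13} — every leg is covered.
Only C9 contains 5, so C9 is forced; the remaining 7 legs need at least 3 more crews (each remaining crew adds at most 3) — so at least 4 crews are needed, and 4 is optimal.

4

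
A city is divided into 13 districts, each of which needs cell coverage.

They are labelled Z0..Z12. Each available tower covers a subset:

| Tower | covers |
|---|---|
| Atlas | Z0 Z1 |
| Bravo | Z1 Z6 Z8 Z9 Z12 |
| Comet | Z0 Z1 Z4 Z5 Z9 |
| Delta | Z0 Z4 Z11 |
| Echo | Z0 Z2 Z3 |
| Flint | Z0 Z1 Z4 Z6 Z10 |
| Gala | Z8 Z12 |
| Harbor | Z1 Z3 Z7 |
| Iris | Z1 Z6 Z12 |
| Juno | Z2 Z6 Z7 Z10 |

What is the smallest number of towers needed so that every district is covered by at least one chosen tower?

Comet and Delta and Gala and Harbor and Juno together: Comet ∪ Delta ∪ Gala ∪ Harbor ∪ Juno = {Z0, Z1, Z2, Z3, Z4, Z5, Z6, Z7, Z8, Z9, Z10, Z11, Z12} — every district is covered.
No 4 of the 10 towers cover everything (all 210 combinations miss at least one district), so 5 is optimal.

5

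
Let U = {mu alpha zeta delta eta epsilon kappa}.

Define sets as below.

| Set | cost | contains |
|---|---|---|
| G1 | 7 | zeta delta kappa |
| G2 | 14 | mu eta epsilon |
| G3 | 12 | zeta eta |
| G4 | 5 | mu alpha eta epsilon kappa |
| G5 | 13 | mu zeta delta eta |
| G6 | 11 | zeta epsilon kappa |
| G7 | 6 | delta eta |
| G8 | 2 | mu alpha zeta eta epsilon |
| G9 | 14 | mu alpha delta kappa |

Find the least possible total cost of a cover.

G1, G8 together cover every point (G1 ∪ G8 = {mu, alpha, zeta, delta, eta, epsilon, kappa}); total cost 7 + 2 = 9.
No covering selection has total cost below 9.

9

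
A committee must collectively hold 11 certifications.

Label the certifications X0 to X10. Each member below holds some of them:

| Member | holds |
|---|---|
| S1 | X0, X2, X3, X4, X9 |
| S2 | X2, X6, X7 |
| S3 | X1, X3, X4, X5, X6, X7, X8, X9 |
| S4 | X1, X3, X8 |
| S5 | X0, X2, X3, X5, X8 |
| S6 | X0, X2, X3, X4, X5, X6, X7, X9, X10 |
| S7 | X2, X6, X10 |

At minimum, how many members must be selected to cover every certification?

S4 and S6 together: S4 ∪ S6 = {X0, X1, X2, X3, X4, X5, X6, X7, X8, X9, X10} — every certification is covered.
No single member has all 11 certifications (the largest, S6, has 9), so 2 is optimal.

2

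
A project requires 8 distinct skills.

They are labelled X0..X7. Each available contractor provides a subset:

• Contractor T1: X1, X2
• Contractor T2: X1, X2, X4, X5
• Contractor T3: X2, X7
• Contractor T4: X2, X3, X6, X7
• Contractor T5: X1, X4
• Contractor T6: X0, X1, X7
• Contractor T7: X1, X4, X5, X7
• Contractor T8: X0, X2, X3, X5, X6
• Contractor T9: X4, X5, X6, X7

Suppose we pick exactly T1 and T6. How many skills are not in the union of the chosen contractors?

4

Union of T1, T6 = {X0, X1, X2, X7}.
Not covered: X3, X4, X5, X6 — 4 skills.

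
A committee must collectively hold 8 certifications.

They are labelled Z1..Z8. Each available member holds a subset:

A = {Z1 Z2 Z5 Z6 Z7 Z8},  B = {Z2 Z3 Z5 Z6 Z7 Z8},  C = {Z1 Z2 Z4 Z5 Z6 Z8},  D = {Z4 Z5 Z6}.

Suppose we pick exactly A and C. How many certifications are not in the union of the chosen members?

Union of A, C = {Z1, Z2, Z4, Z5, Z6, Z7, Z8}.
Not covered: Z3 — 1 certification.

1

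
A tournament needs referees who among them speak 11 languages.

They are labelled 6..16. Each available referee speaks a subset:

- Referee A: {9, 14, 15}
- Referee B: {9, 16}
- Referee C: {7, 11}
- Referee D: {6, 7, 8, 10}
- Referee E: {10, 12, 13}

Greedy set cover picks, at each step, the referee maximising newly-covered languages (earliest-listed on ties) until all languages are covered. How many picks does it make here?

Greedy: pick D (covers 4 new) → pick A (covers 3 new) → pick E (covers 2 new) → pick B (covers 1 new) → pick C (covers 1 new). Total picks: 5.

5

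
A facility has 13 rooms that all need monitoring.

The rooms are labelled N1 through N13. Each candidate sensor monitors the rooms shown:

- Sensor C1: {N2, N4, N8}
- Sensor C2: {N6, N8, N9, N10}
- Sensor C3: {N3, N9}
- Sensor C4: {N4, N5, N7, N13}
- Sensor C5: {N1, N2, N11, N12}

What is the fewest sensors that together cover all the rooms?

Take {C2, C3, C4, C5}. Their union is {N1, N2, N3, N4, N5, N6, N7, N8, N9, N10, N11, N12, N13}, which is all 13 rooms.
Each sensor has at most 4 rooms, and 3·4 = 12 < 13 — so at least 4 sensors are needed, and 4 is optimal.

4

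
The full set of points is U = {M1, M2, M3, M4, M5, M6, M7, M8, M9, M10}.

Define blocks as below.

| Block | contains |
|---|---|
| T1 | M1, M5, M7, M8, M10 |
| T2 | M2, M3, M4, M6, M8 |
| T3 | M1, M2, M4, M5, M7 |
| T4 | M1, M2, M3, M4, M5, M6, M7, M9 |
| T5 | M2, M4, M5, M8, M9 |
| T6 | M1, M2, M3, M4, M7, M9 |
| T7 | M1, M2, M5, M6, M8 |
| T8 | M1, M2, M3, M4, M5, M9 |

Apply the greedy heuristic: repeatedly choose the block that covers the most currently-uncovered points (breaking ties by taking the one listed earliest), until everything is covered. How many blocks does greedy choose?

2

Greedy: pick T4 (covers 8 new) → pick T1 (covers 2 new). Total picks: 2.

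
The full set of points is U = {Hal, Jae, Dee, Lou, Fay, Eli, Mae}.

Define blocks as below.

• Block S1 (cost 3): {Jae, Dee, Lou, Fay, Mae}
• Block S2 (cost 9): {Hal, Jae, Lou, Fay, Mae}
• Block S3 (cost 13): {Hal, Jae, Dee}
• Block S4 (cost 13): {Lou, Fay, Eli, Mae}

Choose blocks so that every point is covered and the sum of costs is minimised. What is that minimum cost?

25

S1, S2, S4 together cover every point (S1 ∪ S2 ∪ S4 = {Hal, Jae, Dee, Lou, Fay, Eli, Mae}); total cost 3 + 9 + 13 = 25.
No covering selection has total cost below 25.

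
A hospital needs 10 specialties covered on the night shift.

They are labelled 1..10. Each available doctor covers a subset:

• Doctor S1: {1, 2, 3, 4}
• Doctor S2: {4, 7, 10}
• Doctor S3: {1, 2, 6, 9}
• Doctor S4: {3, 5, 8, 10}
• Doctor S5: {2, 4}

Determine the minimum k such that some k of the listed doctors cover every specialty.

3

S2 and S3 and S4 together: S2 ∪ S3 ∪ S4 = {1, 2, 3, 4, 5, 6, 7, 8, 9, 10} — every specialty is covered.
Each doctor has at most 4 specialties, and 2·4 = 8 < 10 — so at least 3 doctors are needed, and 3 is optimal.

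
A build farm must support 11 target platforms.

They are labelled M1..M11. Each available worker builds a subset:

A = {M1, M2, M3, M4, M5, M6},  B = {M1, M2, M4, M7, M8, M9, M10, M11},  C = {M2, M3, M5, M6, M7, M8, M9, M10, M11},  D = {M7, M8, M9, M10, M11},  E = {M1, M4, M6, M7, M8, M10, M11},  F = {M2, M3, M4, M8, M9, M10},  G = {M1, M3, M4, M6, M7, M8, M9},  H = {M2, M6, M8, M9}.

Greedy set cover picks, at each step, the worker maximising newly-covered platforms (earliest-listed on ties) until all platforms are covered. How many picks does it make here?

Greedy: pick C (covers 9 new) → pick A (covers 2 new). Total picks: 2.

2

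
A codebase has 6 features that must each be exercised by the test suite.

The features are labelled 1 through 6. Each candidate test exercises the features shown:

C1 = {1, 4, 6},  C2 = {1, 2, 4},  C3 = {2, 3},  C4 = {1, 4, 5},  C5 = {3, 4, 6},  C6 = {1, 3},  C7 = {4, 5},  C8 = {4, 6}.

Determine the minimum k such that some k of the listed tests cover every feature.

C1 and C3 and C7 together: C1 ∪ C3 ∪ C7 = {1, 2, 3, 4, 5, 6} — every feature is covered.
No 2 of the 8 tests cover everything (all 28 combinations miss at least one feature), so 3 is optimal.

3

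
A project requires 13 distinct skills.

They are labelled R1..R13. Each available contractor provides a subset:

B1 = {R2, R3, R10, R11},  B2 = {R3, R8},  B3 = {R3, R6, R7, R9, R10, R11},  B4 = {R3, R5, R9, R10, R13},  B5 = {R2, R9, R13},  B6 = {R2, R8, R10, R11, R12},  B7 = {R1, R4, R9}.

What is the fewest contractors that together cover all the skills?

B3 and B4 and B6 and B7 together: B3 ∪ B4 ∪ B6 ∪ B7 = {R1, R2, R3, R4, R5, R6, R7, R8, R9, R10, R11, R12, R13} — every skill is covered.
Only B3 contains R6, so B3 is forced; the remaining 7 skills need at least 3 more contractors (each remaining contractor adds at most 3) — so at least 4 contractors are needed, and 4 is optimal.

4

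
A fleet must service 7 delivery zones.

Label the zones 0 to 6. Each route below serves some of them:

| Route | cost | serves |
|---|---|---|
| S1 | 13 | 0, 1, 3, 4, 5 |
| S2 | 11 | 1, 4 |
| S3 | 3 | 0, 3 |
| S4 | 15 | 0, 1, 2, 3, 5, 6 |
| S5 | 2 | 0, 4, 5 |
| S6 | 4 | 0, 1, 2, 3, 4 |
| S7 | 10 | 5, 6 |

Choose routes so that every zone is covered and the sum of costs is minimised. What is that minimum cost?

14

S6, S7 together cover every zone (S6 ∪ S7 = {0, 1, 2, 3, 4, 5, 6}); total cost 4 + 10 = 14.
The greedy pick S5, S6, S7 costs 16; no covering selection beats 14.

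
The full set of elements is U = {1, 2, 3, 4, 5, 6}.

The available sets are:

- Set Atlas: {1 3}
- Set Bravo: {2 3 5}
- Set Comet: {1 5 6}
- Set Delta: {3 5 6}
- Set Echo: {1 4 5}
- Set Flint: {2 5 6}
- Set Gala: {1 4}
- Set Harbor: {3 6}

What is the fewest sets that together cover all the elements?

Delta and Flint and Gala together: Delta ∪ Flint ∪ Gala = {1, 2, 3, 4, 5, 6} — every element is covered.
No 2 of the 8 sets cover everything (all 28 combinations miss at least one element), so 3 is optimal.

3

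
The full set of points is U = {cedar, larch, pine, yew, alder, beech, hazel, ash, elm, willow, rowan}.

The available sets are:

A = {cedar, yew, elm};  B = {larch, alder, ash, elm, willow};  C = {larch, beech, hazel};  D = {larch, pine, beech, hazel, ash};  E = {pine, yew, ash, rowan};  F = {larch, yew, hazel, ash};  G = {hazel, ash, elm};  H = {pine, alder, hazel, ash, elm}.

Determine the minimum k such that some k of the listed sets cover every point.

4

A, B, C, and E cover everything between them: the union {cedar, larch, pine, yew, alder, beech, hazel, ash, elm, willow, rowan} is all of U.
No 3 of the 8 sets cover everything (all 56 combinations miss at least one point), so 4 is optimal.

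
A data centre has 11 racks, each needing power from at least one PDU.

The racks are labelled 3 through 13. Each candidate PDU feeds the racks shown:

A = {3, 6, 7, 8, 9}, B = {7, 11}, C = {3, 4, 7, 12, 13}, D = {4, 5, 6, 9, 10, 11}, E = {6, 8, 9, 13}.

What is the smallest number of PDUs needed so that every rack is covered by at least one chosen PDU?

Take {A, C, D}. Their union is {3, 4, 5, 6, 7, 8, 9, 10, 11, 12, 13}, which is all 11 racks.
Only D contains 5, so D is forced; the remaining 5 racks need at least 2 more PDUs (each remaining PDU adds at most 4) — so at least 3 PDUs are needed, and 3 is optimal.

3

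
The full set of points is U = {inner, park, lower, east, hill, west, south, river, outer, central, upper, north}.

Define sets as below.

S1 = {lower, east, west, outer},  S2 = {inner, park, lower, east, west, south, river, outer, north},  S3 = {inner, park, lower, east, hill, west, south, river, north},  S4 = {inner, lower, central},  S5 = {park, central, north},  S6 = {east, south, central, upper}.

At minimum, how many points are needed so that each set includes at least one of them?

2

The 2 points {west, central} hit every set.
The sets S1, S5 are pairwise disjoint, so any hitting set needs a separate point for each — at least 2. Hence 2 is optimal.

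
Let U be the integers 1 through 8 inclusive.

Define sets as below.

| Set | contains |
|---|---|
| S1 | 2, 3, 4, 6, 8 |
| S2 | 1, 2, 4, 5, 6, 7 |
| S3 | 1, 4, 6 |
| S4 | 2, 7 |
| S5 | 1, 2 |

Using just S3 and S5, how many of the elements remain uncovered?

Union of S3, S5 = {1, 2, 4, 6}.
Not covered: 3, 5, 7, 8 — 4 elements.

4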